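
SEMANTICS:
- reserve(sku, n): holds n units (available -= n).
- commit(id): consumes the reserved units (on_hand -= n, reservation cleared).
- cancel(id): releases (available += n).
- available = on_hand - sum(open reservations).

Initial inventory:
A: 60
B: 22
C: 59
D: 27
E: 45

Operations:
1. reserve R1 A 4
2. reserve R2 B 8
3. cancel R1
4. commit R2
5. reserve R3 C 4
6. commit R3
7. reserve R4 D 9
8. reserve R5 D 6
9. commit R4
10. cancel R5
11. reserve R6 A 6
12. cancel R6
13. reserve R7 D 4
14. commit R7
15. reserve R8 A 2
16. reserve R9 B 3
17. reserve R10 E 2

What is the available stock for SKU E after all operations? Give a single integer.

Answer: 43

Derivation:
Step 1: reserve R1 A 4 -> on_hand[A=60 B=22 C=59 D=27 E=45] avail[A=56 B=22 C=59 D=27 E=45] open={R1}
Step 2: reserve R2 B 8 -> on_hand[A=60 B=22 C=59 D=27 E=45] avail[A=56 B=14 C=59 D=27 E=45] open={R1,R2}
Step 3: cancel R1 -> on_hand[A=60 B=22 C=59 D=27 E=45] avail[A=60 B=14 C=59 D=27 E=45] open={R2}
Step 4: commit R2 -> on_hand[A=60 B=14 C=59 D=27 E=45] avail[A=60 B=14 C=59 D=27 E=45] open={}
Step 5: reserve R3 C 4 -> on_hand[A=60 B=14 C=59 D=27 E=45] avail[A=60 B=14 C=55 D=27 E=45] open={R3}
Step 6: commit R3 -> on_hand[A=60 B=14 C=55 D=27 E=45] avail[A=60 B=14 C=55 D=27 E=45] open={}
Step 7: reserve R4 D 9 -> on_hand[A=60 B=14 C=55 D=27 E=45] avail[A=60 B=14 C=55 D=18 E=45] open={R4}
Step 8: reserve R5 D 6 -> on_hand[A=60 B=14 C=55 D=27 E=45] avail[A=60 B=14 C=55 D=12 E=45] open={R4,R5}
Step 9: commit R4 -> on_hand[A=60 B=14 C=55 D=18 E=45] avail[A=60 B=14 C=55 D=12 E=45] open={R5}
Step 10: cancel R5 -> on_hand[A=60 B=14 C=55 D=18 E=45] avail[A=60 B=14 C=55 D=18 E=45] open={}
Step 11: reserve R6 A 6 -> on_hand[A=60 B=14 C=55 D=18 E=45] avail[A=54 B=14 C=55 D=18 E=45] open={R6}
Step 12: cancel R6 -> on_hand[A=60 B=14 C=55 D=18 E=45] avail[A=60 B=14 C=55 D=18 E=45] open={}
Step 13: reserve R7 D 4 -> on_hand[A=60 B=14 C=55 D=18 E=45] avail[A=60 B=14 C=55 D=14 E=45] open={R7}
Step 14: commit R7 -> on_hand[A=60 B=14 C=55 D=14 E=45] avail[A=60 B=14 C=55 D=14 E=45] open={}
Step 15: reserve R8 A 2 -> on_hand[A=60 B=14 C=55 D=14 E=45] avail[A=58 B=14 C=55 D=14 E=45] open={R8}
Step 16: reserve R9 B 3 -> on_hand[A=60 B=14 C=55 D=14 E=45] avail[A=58 B=11 C=55 D=14 E=45] open={R8,R9}
Step 17: reserve R10 E 2 -> on_hand[A=60 B=14 C=55 D=14 E=45] avail[A=58 B=11 C=55 D=14 E=43] open={R10,R8,R9}
Final available[E] = 43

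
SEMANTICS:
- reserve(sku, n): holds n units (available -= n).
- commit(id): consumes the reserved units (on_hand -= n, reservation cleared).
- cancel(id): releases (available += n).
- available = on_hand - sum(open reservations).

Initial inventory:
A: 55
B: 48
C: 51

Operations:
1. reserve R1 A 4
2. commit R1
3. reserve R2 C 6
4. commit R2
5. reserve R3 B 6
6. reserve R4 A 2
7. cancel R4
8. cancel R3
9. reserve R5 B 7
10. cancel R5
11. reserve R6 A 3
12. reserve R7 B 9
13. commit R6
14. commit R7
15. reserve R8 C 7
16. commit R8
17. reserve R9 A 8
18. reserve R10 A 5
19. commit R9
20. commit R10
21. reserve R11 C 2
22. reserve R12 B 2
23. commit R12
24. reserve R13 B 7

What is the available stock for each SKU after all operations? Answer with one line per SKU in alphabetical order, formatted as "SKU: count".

Answer: A: 35
B: 30
C: 36

Derivation:
Step 1: reserve R1 A 4 -> on_hand[A=55 B=48 C=51] avail[A=51 B=48 C=51] open={R1}
Step 2: commit R1 -> on_hand[A=51 B=48 C=51] avail[A=51 B=48 C=51] open={}
Step 3: reserve R2 C 6 -> on_hand[A=51 B=48 C=51] avail[A=51 B=48 C=45] open={R2}
Step 4: commit R2 -> on_hand[A=51 B=48 C=45] avail[A=51 B=48 C=45] open={}
Step 5: reserve R3 B 6 -> on_hand[A=51 B=48 C=45] avail[A=51 B=42 C=45] open={R3}
Step 6: reserve R4 A 2 -> on_hand[A=51 B=48 C=45] avail[A=49 B=42 C=45] open={R3,R4}
Step 7: cancel R4 -> on_hand[A=51 B=48 C=45] avail[A=51 B=42 C=45] open={R3}
Step 8: cancel R3 -> on_hand[A=51 B=48 C=45] avail[A=51 B=48 C=45] open={}
Step 9: reserve R5 B 7 -> on_hand[A=51 B=48 C=45] avail[A=51 B=41 C=45] open={R5}
Step 10: cancel R5 -> on_hand[A=51 B=48 C=45] avail[A=51 B=48 C=45] open={}
Step 11: reserve R6 A 3 -> on_hand[A=51 B=48 C=45] avail[A=48 B=48 C=45] open={R6}
Step 12: reserve R7 B 9 -> on_hand[A=51 B=48 C=45] avail[A=48 B=39 C=45] open={R6,R7}
Step 13: commit R6 -> on_hand[A=48 B=48 C=45] avail[A=48 B=39 C=45] open={R7}
Step 14: commit R7 -> on_hand[A=48 B=39 C=45] avail[A=48 B=39 C=45] open={}
Step 15: reserve R8 C 7 -> on_hand[A=48 B=39 C=45] avail[A=48 B=39 C=38] open={R8}
Step 16: commit R8 -> on_hand[A=48 B=39 C=38] avail[A=48 B=39 C=38] open={}
Step 17: reserve R9 A 8 -> on_hand[A=48 B=39 C=38] avail[A=40 B=39 C=38] open={R9}
Step 18: reserve R10 A 5 -> on_hand[A=48 B=39 C=38] avail[A=35 B=39 C=38] open={R10,R9}
Step 19: commit R9 -> on_hand[A=40 B=39 C=38] avail[A=35 B=39 C=38] open={R10}
Step 20: commit R10 -> on_hand[A=35 B=39 C=38] avail[A=35 B=39 C=38] open={}
Step 21: reserve R11 C 2 -> on_hand[A=35 B=39 C=38] avail[A=35 B=39 C=36] open={R11}
Step 22: reserve R12 B 2 -> on_hand[A=35 B=39 C=38] avail[A=35 B=37 C=36] open={R11,R12}
Step 23: commit R12 -> on_hand[A=35 B=37 C=38] avail[A=35 B=37 C=36] open={R11}
Step 24: reserve R13 B 7 -> on_hand[A=35 B=37 C=38] avail[A=35 B=30 C=36] open={R11,R13}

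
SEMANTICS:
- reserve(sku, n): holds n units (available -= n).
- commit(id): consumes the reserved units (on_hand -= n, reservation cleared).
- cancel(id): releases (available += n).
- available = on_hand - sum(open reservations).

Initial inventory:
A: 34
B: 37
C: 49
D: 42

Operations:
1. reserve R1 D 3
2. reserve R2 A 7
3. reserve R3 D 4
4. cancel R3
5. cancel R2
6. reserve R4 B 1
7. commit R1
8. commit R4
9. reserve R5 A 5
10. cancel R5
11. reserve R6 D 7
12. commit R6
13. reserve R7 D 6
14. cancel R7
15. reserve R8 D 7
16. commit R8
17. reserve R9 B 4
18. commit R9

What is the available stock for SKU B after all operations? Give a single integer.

Answer: 32

Derivation:
Step 1: reserve R1 D 3 -> on_hand[A=34 B=37 C=49 D=42] avail[A=34 B=37 C=49 D=39] open={R1}
Step 2: reserve R2 A 7 -> on_hand[A=34 B=37 C=49 D=42] avail[A=27 B=37 C=49 D=39] open={R1,R2}
Step 3: reserve R3 D 4 -> on_hand[A=34 B=37 C=49 D=42] avail[A=27 B=37 C=49 D=35] open={R1,R2,R3}
Step 4: cancel R3 -> on_hand[A=34 B=37 C=49 D=42] avail[A=27 B=37 C=49 D=39] open={R1,R2}
Step 5: cancel R2 -> on_hand[A=34 B=37 C=49 D=42] avail[A=34 B=37 C=49 D=39] open={R1}
Step 6: reserve R4 B 1 -> on_hand[A=34 B=37 C=49 D=42] avail[A=34 B=36 C=49 D=39] open={R1,R4}
Step 7: commit R1 -> on_hand[A=34 B=37 C=49 D=39] avail[A=34 B=36 C=49 D=39] open={R4}
Step 8: commit R4 -> on_hand[A=34 B=36 C=49 D=39] avail[A=34 B=36 C=49 D=39] open={}
Step 9: reserve R5 A 5 -> on_hand[A=34 B=36 C=49 D=39] avail[A=29 B=36 C=49 D=39] open={R5}
Step 10: cancel R5 -> on_hand[A=34 B=36 C=49 D=39] avail[A=34 B=36 C=49 D=39] open={}
Step 11: reserve R6 D 7 -> on_hand[A=34 B=36 C=49 D=39] avail[A=34 B=36 C=49 D=32] open={R6}
Step 12: commit R6 -> on_hand[A=34 B=36 C=49 D=32] avail[A=34 B=36 C=49 D=32] open={}
Step 13: reserve R7 D 6 -> on_hand[A=34 B=36 C=49 D=32] avail[A=34 B=36 C=49 D=26] open={R7}
Step 14: cancel R7 -> on_hand[A=34 B=36 C=49 D=32] avail[A=34 B=36 C=49 D=32] open={}
Step 15: reserve R8 D 7 -> on_hand[A=34 B=36 C=49 D=32] avail[A=34 B=36 C=49 D=25] open={R8}
Step 16: commit R8 -> on_hand[A=34 B=36 C=49 D=25] avail[A=34 B=36 C=49 D=25] open={}
Step 17: reserve R9 B 4 -> on_hand[A=34 B=36 C=49 D=25] avail[A=34 B=32 C=49 D=25] open={R9}
Step 18: commit R9 -> on_hand[A=34 B=32 C=49 D=25] avail[A=34 B=32 C=49 D=25] open={}
Final available[B] = 32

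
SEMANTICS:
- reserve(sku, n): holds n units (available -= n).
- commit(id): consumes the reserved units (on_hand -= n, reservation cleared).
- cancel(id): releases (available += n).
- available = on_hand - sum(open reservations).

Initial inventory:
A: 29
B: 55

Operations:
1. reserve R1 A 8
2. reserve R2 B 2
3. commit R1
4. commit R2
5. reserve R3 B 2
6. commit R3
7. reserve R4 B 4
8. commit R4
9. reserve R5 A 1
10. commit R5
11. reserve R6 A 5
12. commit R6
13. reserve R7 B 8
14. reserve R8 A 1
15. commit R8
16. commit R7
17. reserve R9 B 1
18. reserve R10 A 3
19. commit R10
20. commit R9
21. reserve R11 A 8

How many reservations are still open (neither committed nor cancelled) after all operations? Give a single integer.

Answer: 1

Derivation:
Step 1: reserve R1 A 8 -> on_hand[A=29 B=55] avail[A=21 B=55] open={R1}
Step 2: reserve R2 B 2 -> on_hand[A=29 B=55] avail[A=21 B=53] open={R1,R2}
Step 3: commit R1 -> on_hand[A=21 B=55] avail[A=21 B=53] open={R2}
Step 4: commit R2 -> on_hand[A=21 B=53] avail[A=21 B=53] open={}
Step 5: reserve R3 B 2 -> on_hand[A=21 B=53] avail[A=21 B=51] open={R3}
Step 6: commit R3 -> on_hand[A=21 B=51] avail[A=21 B=51] open={}
Step 7: reserve R4 B 4 -> on_hand[A=21 B=51] avail[A=21 B=47] open={R4}
Step 8: commit R4 -> on_hand[A=21 B=47] avail[A=21 B=47] open={}
Step 9: reserve R5 A 1 -> on_hand[A=21 B=47] avail[A=20 B=47] open={R5}
Step 10: commit R5 -> on_hand[A=20 B=47] avail[A=20 B=47] open={}
Step 11: reserve R6 A 5 -> on_hand[A=20 B=47] avail[A=15 B=47] open={R6}
Step 12: commit R6 -> on_hand[A=15 B=47] avail[A=15 B=47] open={}
Step 13: reserve R7 B 8 -> on_hand[A=15 B=47] avail[A=15 B=39] open={R7}
Step 14: reserve R8 A 1 -> on_hand[A=15 B=47] avail[A=14 B=39] open={R7,R8}
Step 15: commit R8 -> on_hand[A=14 B=47] avail[A=14 B=39] open={R7}
Step 16: commit R7 -> on_hand[A=14 B=39] avail[A=14 B=39] open={}
Step 17: reserve R9 B 1 -> on_hand[A=14 B=39] avail[A=14 B=38] open={R9}
Step 18: reserve R10 A 3 -> on_hand[A=14 B=39] avail[A=11 B=38] open={R10,R9}
Step 19: commit R10 -> on_hand[A=11 B=39] avail[A=11 B=38] open={R9}
Step 20: commit R9 -> on_hand[A=11 B=38] avail[A=11 B=38] open={}
Step 21: reserve R11 A 8 -> on_hand[A=11 B=38] avail[A=3 B=38] open={R11}
Open reservations: ['R11'] -> 1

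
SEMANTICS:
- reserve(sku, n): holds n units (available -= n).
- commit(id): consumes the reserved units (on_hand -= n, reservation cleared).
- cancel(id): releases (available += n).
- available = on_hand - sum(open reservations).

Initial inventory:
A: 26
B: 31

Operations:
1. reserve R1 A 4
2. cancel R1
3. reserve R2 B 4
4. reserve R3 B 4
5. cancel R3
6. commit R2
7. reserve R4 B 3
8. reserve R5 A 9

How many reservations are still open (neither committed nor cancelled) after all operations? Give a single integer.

Answer: 2

Derivation:
Step 1: reserve R1 A 4 -> on_hand[A=26 B=31] avail[A=22 B=31] open={R1}
Step 2: cancel R1 -> on_hand[A=26 B=31] avail[A=26 B=31] open={}
Step 3: reserve R2 B 4 -> on_hand[A=26 B=31] avail[A=26 B=27] open={R2}
Step 4: reserve R3 B 4 -> on_hand[A=26 B=31] avail[A=26 B=23] open={R2,R3}
Step 5: cancel R3 -> on_hand[A=26 B=31] avail[A=26 B=27] open={R2}
Step 6: commit R2 -> on_hand[A=26 B=27] avail[A=26 B=27] open={}
Step 7: reserve R4 B 3 -> on_hand[A=26 B=27] avail[A=26 B=24] open={R4}
Step 8: reserve R5 A 9 -> on_hand[A=26 B=27] avail[A=17 B=24] open={R4,R5}
Open reservations: ['R4', 'R5'] -> 2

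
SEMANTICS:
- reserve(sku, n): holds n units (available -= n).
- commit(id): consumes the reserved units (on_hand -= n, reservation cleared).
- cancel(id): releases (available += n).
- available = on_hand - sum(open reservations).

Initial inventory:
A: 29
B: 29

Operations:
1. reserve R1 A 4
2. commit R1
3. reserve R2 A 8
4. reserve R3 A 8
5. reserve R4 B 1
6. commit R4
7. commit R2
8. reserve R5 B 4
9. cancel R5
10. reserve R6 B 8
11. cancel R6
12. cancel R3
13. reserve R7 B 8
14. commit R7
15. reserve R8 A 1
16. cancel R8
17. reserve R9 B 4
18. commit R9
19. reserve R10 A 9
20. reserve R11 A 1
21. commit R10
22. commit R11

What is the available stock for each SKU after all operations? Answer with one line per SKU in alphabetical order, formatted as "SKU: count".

Step 1: reserve R1 A 4 -> on_hand[A=29 B=29] avail[A=25 B=29] open={R1}
Step 2: commit R1 -> on_hand[A=25 B=29] avail[A=25 B=29] open={}
Step 3: reserve R2 A 8 -> on_hand[A=25 B=29] avail[A=17 B=29] open={R2}
Step 4: reserve R3 A 8 -> on_hand[A=25 B=29] avail[A=9 B=29] open={R2,R3}
Step 5: reserve R4 B 1 -> on_hand[A=25 B=29] avail[A=9 B=28] open={R2,R3,R4}
Step 6: commit R4 -> on_hand[A=25 B=28] avail[A=9 B=28] open={R2,R3}
Step 7: commit R2 -> on_hand[A=17 B=28] avail[A=9 B=28] open={R3}
Step 8: reserve R5 B 4 -> on_hand[A=17 B=28] avail[A=9 B=24] open={R3,R5}
Step 9: cancel R5 -> on_hand[A=17 B=28] avail[A=9 B=28] open={R3}
Step 10: reserve R6 B 8 -> on_hand[A=17 B=28] avail[A=9 B=20] open={R3,R6}
Step 11: cancel R6 -> on_hand[A=17 B=28] avail[A=9 B=28] open={R3}
Step 12: cancel R3 -> on_hand[A=17 B=28] avail[A=17 B=28] open={}
Step 13: reserve R7 B 8 -> on_hand[A=17 B=28] avail[A=17 B=20] open={R7}
Step 14: commit R7 -> on_hand[A=17 B=20] avail[A=17 B=20] open={}
Step 15: reserve R8 A 1 -> on_hand[A=17 B=20] avail[A=16 B=20] open={R8}
Step 16: cancel R8 -> on_hand[A=17 B=20] avail[A=17 B=20] open={}
Step 17: reserve R9 B 4 -> on_hand[A=17 B=20] avail[A=17 B=16] open={R9}
Step 18: commit R9 -> on_hand[A=17 B=16] avail[A=17 B=16] open={}
Step 19: reserve R10 A 9 -> on_hand[A=17 B=16] avail[A=8 B=16] open={R10}
Step 20: reserve R11 A 1 -> on_hand[A=17 B=16] avail[A=7 B=16] open={R10,R11}
Step 21: commit R10 -> on_hand[A=8 B=16] avail[A=7 B=16] open={R11}
Step 22: commit R11 -> on_hand[A=7 B=16] avail[A=7 B=16] open={}

Answer: A: 7
B: 16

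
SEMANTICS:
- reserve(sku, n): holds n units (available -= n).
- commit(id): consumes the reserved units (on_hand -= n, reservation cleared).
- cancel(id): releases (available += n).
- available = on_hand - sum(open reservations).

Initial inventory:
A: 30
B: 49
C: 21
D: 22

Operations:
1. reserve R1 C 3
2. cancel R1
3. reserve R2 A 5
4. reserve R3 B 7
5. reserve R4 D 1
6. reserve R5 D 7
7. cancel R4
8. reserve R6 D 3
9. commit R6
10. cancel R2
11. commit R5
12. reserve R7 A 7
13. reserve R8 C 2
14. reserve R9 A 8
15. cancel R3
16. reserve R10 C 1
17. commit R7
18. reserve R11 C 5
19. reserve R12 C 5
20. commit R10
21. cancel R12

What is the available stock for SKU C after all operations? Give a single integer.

Answer: 13

Derivation:
Step 1: reserve R1 C 3 -> on_hand[A=30 B=49 C=21 D=22] avail[A=30 B=49 C=18 D=22] open={R1}
Step 2: cancel R1 -> on_hand[A=30 B=49 C=21 D=22] avail[A=30 B=49 C=21 D=22] open={}
Step 3: reserve R2 A 5 -> on_hand[A=30 B=49 C=21 D=22] avail[A=25 B=49 C=21 D=22] open={R2}
Step 4: reserve R3 B 7 -> on_hand[A=30 B=49 C=21 D=22] avail[A=25 B=42 C=21 D=22] open={R2,R3}
Step 5: reserve R4 D 1 -> on_hand[A=30 B=49 C=21 D=22] avail[A=25 B=42 C=21 D=21] open={R2,R3,R4}
Step 6: reserve R5 D 7 -> on_hand[A=30 B=49 C=21 D=22] avail[A=25 B=42 C=21 D=14] open={R2,R3,R4,R5}
Step 7: cancel R4 -> on_hand[A=30 B=49 C=21 D=22] avail[A=25 B=42 C=21 D=15] open={R2,R3,R5}
Step 8: reserve R6 D 3 -> on_hand[A=30 B=49 C=21 D=22] avail[A=25 B=42 C=21 D=12] open={R2,R3,R5,R6}
Step 9: commit R6 -> on_hand[A=30 B=49 C=21 D=19] avail[A=25 B=42 C=21 D=12] open={R2,R3,R5}
Step 10: cancel R2 -> on_hand[A=30 B=49 C=21 D=19] avail[A=30 B=42 C=21 D=12] open={R3,R5}
Step 11: commit R5 -> on_hand[A=30 B=49 C=21 D=12] avail[A=30 B=42 C=21 D=12] open={R3}
Step 12: reserve R7 A 7 -> on_hand[A=30 B=49 C=21 D=12] avail[A=23 B=42 C=21 D=12] open={R3,R7}
Step 13: reserve R8 C 2 -> on_hand[A=30 B=49 C=21 D=12] avail[A=23 B=42 C=19 D=12] open={R3,R7,R8}
Step 14: reserve R9 A 8 -> on_hand[A=30 B=49 C=21 D=12] avail[A=15 B=42 C=19 D=12] open={R3,R7,R8,R9}
Step 15: cancel R3 -> on_hand[A=30 B=49 C=21 D=12] avail[A=15 B=49 C=19 D=12] open={R7,R8,R9}
Step 16: reserve R10 C 1 -> on_hand[A=30 B=49 C=21 D=12] avail[A=15 B=49 C=18 D=12] open={R10,R7,R8,R9}
Step 17: commit R7 -> on_hand[A=23 B=49 C=21 D=12] avail[A=15 B=49 C=18 D=12] open={R10,R8,R9}
Step 18: reserve R11 C 5 -> on_hand[A=23 B=49 C=21 D=12] avail[A=15 B=49 C=13 D=12] open={R10,R11,R8,R9}
Step 19: reserve R12 C 5 -> on_hand[A=23 B=49 C=21 D=12] avail[A=15 B=49 C=8 D=12] open={R10,R11,R12,R8,R9}
Step 20: commit R10 -> on_hand[A=23 B=49 C=20 D=12] avail[A=15 B=49 C=8 D=12] open={R11,R12,R8,R9}
Step 21: cancel R12 -> on_hand[A=23 B=49 C=20 D=12] avail[A=15 B=49 C=13 D=12] open={R11,R8,R9}
Final available[C] = 13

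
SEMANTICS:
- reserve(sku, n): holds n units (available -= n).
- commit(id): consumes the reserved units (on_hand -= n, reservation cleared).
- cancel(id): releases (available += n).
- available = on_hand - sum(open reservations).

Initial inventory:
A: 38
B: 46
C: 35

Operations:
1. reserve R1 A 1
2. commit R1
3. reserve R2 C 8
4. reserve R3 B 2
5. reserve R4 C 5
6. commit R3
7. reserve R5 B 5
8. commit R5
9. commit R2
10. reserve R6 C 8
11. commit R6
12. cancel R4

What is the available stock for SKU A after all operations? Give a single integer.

Step 1: reserve R1 A 1 -> on_hand[A=38 B=46 C=35] avail[A=37 B=46 C=35] open={R1}
Step 2: commit R1 -> on_hand[A=37 B=46 C=35] avail[A=37 B=46 C=35] open={}
Step 3: reserve R2 C 8 -> on_hand[A=37 B=46 C=35] avail[A=37 B=46 C=27] open={R2}
Step 4: reserve R3 B 2 -> on_hand[A=37 B=46 C=35] avail[A=37 B=44 C=27] open={R2,R3}
Step 5: reserve R4 C 5 -> on_hand[A=37 B=46 C=35] avail[A=37 B=44 C=22] open={R2,R3,R4}
Step 6: commit R3 -> on_hand[A=37 B=44 C=35] avail[A=37 B=44 C=22] open={R2,R4}
Step 7: reserve R5 B 5 -> on_hand[A=37 B=44 C=35] avail[A=37 B=39 C=22] open={R2,R4,R5}
Step 8: commit R5 -> on_hand[A=37 B=39 C=35] avail[A=37 B=39 C=22] open={R2,R4}
Step 9: commit R2 -> on_hand[A=37 B=39 C=27] avail[A=37 B=39 C=22] open={R4}
Step 10: reserve R6 C 8 -> on_hand[A=37 B=39 C=27] avail[A=37 B=39 C=14] open={R4,R6}
Step 11: commit R6 -> on_hand[A=37 B=39 C=19] avail[A=37 B=39 C=14] open={R4}
Step 12: cancel R4 -> on_hand[A=37 B=39 C=19] avail[A=37 B=39 C=19] open={}
Final available[A] = 37

Answer: 37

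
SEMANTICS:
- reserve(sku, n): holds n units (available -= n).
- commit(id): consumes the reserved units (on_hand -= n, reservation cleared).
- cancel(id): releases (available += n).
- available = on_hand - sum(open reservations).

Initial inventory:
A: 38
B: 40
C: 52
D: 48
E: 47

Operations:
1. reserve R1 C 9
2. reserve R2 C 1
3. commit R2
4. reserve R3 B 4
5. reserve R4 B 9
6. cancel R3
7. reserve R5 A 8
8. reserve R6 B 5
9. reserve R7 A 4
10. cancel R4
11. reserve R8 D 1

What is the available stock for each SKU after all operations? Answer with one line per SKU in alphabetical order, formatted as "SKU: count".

Step 1: reserve R1 C 9 -> on_hand[A=38 B=40 C=52 D=48 E=47] avail[A=38 B=40 C=43 D=48 E=47] open={R1}
Step 2: reserve R2 C 1 -> on_hand[A=38 B=40 C=52 D=48 E=47] avail[A=38 B=40 C=42 D=48 E=47] open={R1,R2}
Step 3: commit R2 -> on_hand[A=38 B=40 C=51 D=48 E=47] avail[A=38 B=40 C=42 D=48 E=47] open={R1}
Step 4: reserve R3 B 4 -> on_hand[A=38 B=40 C=51 D=48 E=47] avail[A=38 B=36 C=42 D=48 E=47] open={R1,R3}
Step 5: reserve R4 B 9 -> on_hand[A=38 B=40 C=51 D=48 E=47] avail[A=38 B=27 C=42 D=48 E=47] open={R1,R3,R4}
Step 6: cancel R3 -> on_hand[A=38 B=40 C=51 D=48 E=47] avail[A=38 B=31 C=42 D=48 E=47] open={R1,R4}
Step 7: reserve R5 A 8 -> on_hand[A=38 B=40 C=51 D=48 E=47] avail[A=30 B=31 C=42 D=48 E=47] open={R1,R4,R5}
Step 8: reserve R6 B 5 -> on_hand[A=38 B=40 C=51 D=48 E=47] avail[A=30 B=26 C=42 D=48 E=47] open={R1,R4,R5,R6}
Step 9: reserve R7 A 4 -> on_hand[A=38 B=40 C=51 D=48 E=47] avail[A=26 B=26 C=42 D=48 E=47] open={R1,R4,R5,R6,R7}
Step 10: cancel R4 -> on_hand[A=38 B=40 C=51 D=48 E=47] avail[A=26 B=35 C=42 D=48 E=47] open={R1,R5,R6,R7}
Step 11: reserve R8 D 1 -> on_hand[A=38 B=40 C=51 D=48 E=47] avail[A=26 B=35 C=42 D=47 E=47] open={R1,R5,R6,R7,R8}

Answer: A: 26
B: 35
C: 42
D: 47
E: 47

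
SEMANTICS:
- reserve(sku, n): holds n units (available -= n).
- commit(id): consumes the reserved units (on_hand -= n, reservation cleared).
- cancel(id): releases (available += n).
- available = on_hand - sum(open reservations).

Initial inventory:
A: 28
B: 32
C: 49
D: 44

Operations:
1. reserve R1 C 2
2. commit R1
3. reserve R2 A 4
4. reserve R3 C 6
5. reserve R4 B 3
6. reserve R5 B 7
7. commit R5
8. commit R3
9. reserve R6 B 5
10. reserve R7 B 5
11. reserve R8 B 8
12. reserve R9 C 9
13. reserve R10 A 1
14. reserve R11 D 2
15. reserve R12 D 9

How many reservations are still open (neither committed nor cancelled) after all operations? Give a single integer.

Answer: 9

Derivation:
Step 1: reserve R1 C 2 -> on_hand[A=28 B=32 C=49 D=44] avail[A=28 B=32 C=47 D=44] open={R1}
Step 2: commit R1 -> on_hand[A=28 B=32 C=47 D=44] avail[A=28 B=32 C=47 D=44] open={}
Step 3: reserve R2 A 4 -> on_hand[A=28 B=32 C=47 D=44] avail[A=24 B=32 C=47 D=44] open={R2}
Step 4: reserve R3 C 6 -> on_hand[A=28 B=32 C=47 D=44] avail[A=24 B=32 C=41 D=44] open={R2,R3}
Step 5: reserve R4 B 3 -> on_hand[A=28 B=32 C=47 D=44] avail[A=24 B=29 C=41 D=44] open={R2,R3,R4}
Step 6: reserve R5 B 7 -> on_hand[A=28 B=32 C=47 D=44] avail[A=24 B=22 C=41 D=44] open={R2,R3,R4,R5}
Step 7: commit R5 -> on_hand[A=28 B=25 C=47 D=44] avail[A=24 B=22 C=41 D=44] open={R2,R3,R4}
Step 8: commit R3 -> on_hand[A=28 B=25 C=41 D=44] avail[A=24 B=22 C=41 D=44] open={R2,R4}
Step 9: reserve R6 B 5 -> on_hand[A=28 B=25 C=41 D=44] avail[A=24 B=17 C=41 D=44] open={R2,R4,R6}
Step 10: reserve R7 B 5 -> on_hand[A=28 B=25 C=41 D=44] avail[A=24 B=12 C=41 D=44] open={R2,R4,R6,R7}
Step 11: reserve R8 B 8 -> on_hand[A=28 B=25 C=41 D=44] avail[A=24 B=4 C=41 D=44] open={R2,R4,R6,R7,R8}
Step 12: reserve R9 C 9 -> on_hand[A=28 B=25 C=41 D=44] avail[A=24 B=4 C=32 D=44] open={R2,R4,R6,R7,R8,R9}
Step 13: reserve R10 A 1 -> on_hand[A=28 B=25 C=41 D=44] avail[A=23 B=4 C=32 D=44] open={R10,R2,R4,R6,R7,R8,R9}
Step 14: reserve R11 D 2 -> on_hand[A=28 B=25 C=41 D=44] avail[A=23 B=4 C=32 D=42] open={R10,R11,R2,R4,R6,R7,R8,R9}
Step 15: reserve R12 D 9 -> on_hand[A=28 B=25 C=41 D=44] avail[A=23 B=4 C=32 D=33] open={R10,R11,R12,R2,R4,R6,R7,R8,R9}
Open reservations: ['R10', 'R11', 'R12', 'R2', 'R4', 'R6', 'R7', 'R8', 'R9'] -> 9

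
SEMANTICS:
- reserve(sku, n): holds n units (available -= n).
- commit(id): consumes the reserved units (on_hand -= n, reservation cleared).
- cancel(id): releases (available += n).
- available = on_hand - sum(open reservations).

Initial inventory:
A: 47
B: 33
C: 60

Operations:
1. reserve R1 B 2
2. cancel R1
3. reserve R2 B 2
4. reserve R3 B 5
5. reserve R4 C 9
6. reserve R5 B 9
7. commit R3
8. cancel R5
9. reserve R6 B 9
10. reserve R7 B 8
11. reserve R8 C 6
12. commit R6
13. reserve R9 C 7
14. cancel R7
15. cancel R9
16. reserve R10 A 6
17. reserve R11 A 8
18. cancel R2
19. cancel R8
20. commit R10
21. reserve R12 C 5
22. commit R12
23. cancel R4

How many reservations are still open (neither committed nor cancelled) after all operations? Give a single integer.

Answer: 1

Derivation:
Step 1: reserve R1 B 2 -> on_hand[A=47 B=33 C=60] avail[A=47 B=31 C=60] open={R1}
Step 2: cancel R1 -> on_hand[A=47 B=33 C=60] avail[A=47 B=33 C=60] open={}
Step 3: reserve R2 B 2 -> on_hand[A=47 B=33 C=60] avail[A=47 B=31 C=60] open={R2}
Step 4: reserve R3 B 5 -> on_hand[A=47 B=33 C=60] avail[A=47 B=26 C=60] open={R2,R3}
Step 5: reserve R4 C 9 -> on_hand[A=47 B=33 C=60] avail[A=47 B=26 C=51] open={R2,R3,R4}
Step 6: reserve R5 B 9 -> on_hand[A=47 B=33 C=60] avail[A=47 B=17 C=51] open={R2,R3,R4,R5}
Step 7: commit R3 -> on_hand[A=47 B=28 C=60] avail[A=47 B=17 C=51] open={R2,R4,R5}
Step 8: cancel R5 -> on_hand[A=47 B=28 C=60] avail[A=47 B=26 C=51] open={R2,R4}
Step 9: reserve R6 B 9 -> on_hand[A=47 B=28 C=60] avail[A=47 B=17 C=51] open={R2,R4,R6}
Step 10: reserve R7 B 8 -> on_hand[A=47 B=28 C=60] avail[A=47 B=9 C=51] open={R2,R4,R6,R7}
Step 11: reserve R8 C 6 -> on_hand[A=47 B=28 C=60] avail[A=47 B=9 C=45] open={R2,R4,R6,R7,R8}
Step 12: commit R6 -> on_hand[A=47 B=19 C=60] avail[A=47 B=9 C=45] open={R2,R4,R7,R8}
Step 13: reserve R9 C 7 -> on_hand[A=47 B=19 C=60] avail[A=47 B=9 C=38] open={R2,R4,R7,R8,R9}
Step 14: cancel R7 -> on_hand[A=47 B=19 C=60] avail[A=47 B=17 C=38] open={R2,R4,R8,R9}
Step 15: cancel R9 -> on_hand[A=47 B=19 C=60] avail[A=47 B=17 C=45] open={R2,R4,R8}
Step 16: reserve R10 A 6 -> on_hand[A=47 B=19 C=60] avail[A=41 B=17 C=45] open={R10,R2,R4,R8}
Step 17: reserve R11 A 8 -> on_hand[A=47 B=19 C=60] avail[A=33 B=17 C=45] open={R10,R11,R2,R4,R8}
Step 18: cancel R2 -> on_hand[A=47 B=19 C=60] avail[A=33 B=19 C=45] open={R10,R11,R4,R8}
Step 19: cancel R8 -> on_hand[A=47 B=19 C=60] avail[A=33 B=19 C=51] open={R10,R11,R4}
Step 20: commit R10 -> on_hand[A=41 B=19 C=60] avail[A=33 B=19 C=51] open={R11,R4}
Step 21: reserve R12 C 5 -> on_hand[A=41 B=19 C=60] avail[A=33 B=19 C=46] open={R11,R12,R4}
Step 22: commit R12 -> on_hand[A=41 B=19 C=55] avail[A=33 B=19 C=46] open={R11,R4}
Step 23: cancel R4 -> on_hand[A=41 B=19 C=55] avail[A=33 B=19 C=55] open={R11}
Open reservations: ['R11'] -> 1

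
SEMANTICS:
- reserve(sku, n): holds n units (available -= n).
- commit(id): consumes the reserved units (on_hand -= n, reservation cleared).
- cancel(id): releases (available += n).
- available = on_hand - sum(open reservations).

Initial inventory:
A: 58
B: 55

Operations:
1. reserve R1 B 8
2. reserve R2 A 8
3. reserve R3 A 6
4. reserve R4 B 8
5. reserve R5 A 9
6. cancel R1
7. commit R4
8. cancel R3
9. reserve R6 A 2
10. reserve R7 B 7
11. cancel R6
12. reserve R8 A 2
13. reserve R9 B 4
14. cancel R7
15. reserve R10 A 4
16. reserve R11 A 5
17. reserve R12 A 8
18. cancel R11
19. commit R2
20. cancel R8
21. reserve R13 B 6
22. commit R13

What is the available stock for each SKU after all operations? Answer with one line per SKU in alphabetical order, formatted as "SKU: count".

Answer: A: 29
B: 37

Derivation:
Step 1: reserve R1 B 8 -> on_hand[A=58 B=55] avail[A=58 B=47] open={R1}
Step 2: reserve R2 A 8 -> on_hand[A=58 B=55] avail[A=50 B=47] open={R1,R2}
Step 3: reserve R3 A 6 -> on_hand[A=58 B=55] avail[A=44 B=47] open={R1,R2,R3}
Step 4: reserve R4 B 8 -> on_hand[A=58 B=55] avail[A=44 B=39] open={R1,R2,R3,R4}
Step 5: reserve R5 A 9 -> on_hand[A=58 B=55] avail[A=35 B=39] open={R1,R2,R3,R4,R5}
Step 6: cancel R1 -> on_hand[A=58 B=55] avail[A=35 B=47] open={R2,R3,R4,R5}
Step 7: commit R4 -> on_hand[A=58 B=47] avail[A=35 B=47] open={R2,R3,R5}
Step 8: cancel R3 -> on_hand[A=58 B=47] avail[A=41 B=47] open={R2,R5}
Step 9: reserve R6 A 2 -> on_hand[A=58 B=47] avail[A=39 B=47] open={R2,R5,R6}
Step 10: reserve R7 B 7 -> on_hand[A=58 B=47] avail[A=39 B=40] open={R2,R5,R6,R7}
Step 11: cancel R6 -> on_hand[A=58 B=47] avail[A=41 B=40] open={R2,R5,R7}
Step 12: reserve R8 A 2 -> on_hand[A=58 B=47] avail[A=39 B=40] open={R2,R5,R7,R8}
Step 13: reserve R9 B 4 -> on_hand[A=58 B=47] avail[A=39 B=36] open={R2,R5,R7,R8,R9}
Step 14: cancel R7 -> on_hand[A=58 B=47] avail[A=39 B=43] open={R2,R5,R8,R9}
Step 15: reserve R10 A 4 -> on_hand[A=58 B=47] avail[A=35 B=43] open={R10,R2,R5,R8,R9}
Step 16: reserve R11 A 5 -> on_hand[A=58 B=47] avail[A=30 B=43] open={R10,R11,R2,R5,R8,R9}
Step 17: reserve R12 A 8 -> on_hand[A=58 B=47] avail[A=22 B=43] open={R10,R11,R12,R2,R5,R8,R9}
Step 18: cancel R11 -> on_hand[A=58 B=47] avail[A=27 B=43] open={R10,R12,R2,R5,R8,R9}
Step 19: commit R2 -> on_hand[A=50 B=47] avail[A=27 B=43] open={R10,R12,R5,R8,R9}
Step 20: cancel R8 -> on_hand[A=50 B=47] avail[A=29 B=43] open={R10,R12,R5,R9}
Step 21: reserve R13 B 6 -> on_hand[A=50 B=47] avail[A=29 B=37] open={R10,R12,R13,R5,R9}
Step 22: commit R13 -> on_hand[A=50 B=41] avail[A=29 B=37] open={R10,R12,R5,R9}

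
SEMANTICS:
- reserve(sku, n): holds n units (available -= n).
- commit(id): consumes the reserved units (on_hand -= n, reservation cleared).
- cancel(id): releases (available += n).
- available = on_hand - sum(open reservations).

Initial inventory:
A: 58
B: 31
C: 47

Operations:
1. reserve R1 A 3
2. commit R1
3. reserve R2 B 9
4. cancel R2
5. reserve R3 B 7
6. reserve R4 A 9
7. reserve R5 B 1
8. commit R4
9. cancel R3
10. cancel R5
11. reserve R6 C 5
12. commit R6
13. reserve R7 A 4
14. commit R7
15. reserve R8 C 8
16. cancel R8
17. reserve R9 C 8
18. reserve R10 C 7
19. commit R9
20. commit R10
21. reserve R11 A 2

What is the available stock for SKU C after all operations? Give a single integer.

Step 1: reserve R1 A 3 -> on_hand[A=58 B=31 C=47] avail[A=55 B=31 C=47] open={R1}
Step 2: commit R1 -> on_hand[A=55 B=31 C=47] avail[A=55 B=31 C=47] open={}
Step 3: reserve R2 B 9 -> on_hand[A=55 B=31 C=47] avail[A=55 B=22 C=47] open={R2}
Step 4: cancel R2 -> on_hand[A=55 B=31 C=47] avail[A=55 B=31 C=47] open={}
Step 5: reserve R3 B 7 -> on_hand[A=55 B=31 C=47] avail[A=55 B=24 C=47] open={R3}
Step 6: reserve R4 A 9 -> on_hand[A=55 B=31 C=47] avail[A=46 B=24 C=47] open={R3,R4}
Step 7: reserve R5 B 1 -> on_hand[A=55 B=31 C=47] avail[A=46 B=23 C=47] open={R3,R4,R5}
Step 8: commit R4 -> on_hand[A=46 B=31 C=47] avail[A=46 B=23 C=47] open={R3,R5}
Step 9: cancel R3 -> on_hand[A=46 B=31 C=47] avail[A=46 B=30 C=47] open={R5}
Step 10: cancel R5 -> on_hand[A=46 B=31 C=47] avail[A=46 B=31 C=47] open={}
Step 11: reserve R6 C 5 -> on_hand[A=46 B=31 C=47] avail[A=46 B=31 C=42] open={R6}
Step 12: commit R6 -> on_hand[A=46 B=31 C=42] avail[A=46 B=31 C=42] open={}
Step 13: reserve R7 A 4 -> on_hand[A=46 B=31 C=42] avail[A=42 B=31 C=42] open={R7}
Step 14: commit R7 -> on_hand[A=42 B=31 C=42] avail[A=42 B=31 C=42] open={}
Step 15: reserve R8 C 8 -> on_hand[A=42 B=31 C=42] avail[A=42 B=31 C=34] open={R8}
Step 16: cancel R8 -> on_hand[A=42 B=31 C=42] avail[A=42 B=31 C=42] open={}
Step 17: reserve R9 C 8 -> on_hand[A=42 B=31 C=42] avail[A=42 B=31 C=34] open={R9}
Step 18: reserve R10 C 7 -> on_hand[A=42 B=31 C=42] avail[A=42 B=31 C=27] open={R10,R9}
Step 19: commit R9 -> on_hand[A=42 B=31 C=34] avail[A=42 B=31 C=27] open={R10}
Step 20: commit R10 -> on_hand[A=42 B=31 C=27] avail[A=42 B=31 C=27] open={}
Step 21: reserve R11 A 2 -> on_hand[A=42 B=31 C=27] avail[A=40 B=31 C=27] open={R11}
Final available[C] = 27

Answer: 27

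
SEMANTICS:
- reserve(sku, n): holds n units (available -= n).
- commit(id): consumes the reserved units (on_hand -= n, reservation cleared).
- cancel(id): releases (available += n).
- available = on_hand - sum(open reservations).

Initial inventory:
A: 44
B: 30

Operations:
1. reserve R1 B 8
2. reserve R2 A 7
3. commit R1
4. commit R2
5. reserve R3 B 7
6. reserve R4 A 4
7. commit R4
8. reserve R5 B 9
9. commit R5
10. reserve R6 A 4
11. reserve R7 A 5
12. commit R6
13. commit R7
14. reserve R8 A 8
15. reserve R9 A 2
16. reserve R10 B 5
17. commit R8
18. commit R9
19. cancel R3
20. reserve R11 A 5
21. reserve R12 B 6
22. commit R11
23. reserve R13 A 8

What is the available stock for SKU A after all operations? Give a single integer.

Answer: 1

Derivation:
Step 1: reserve R1 B 8 -> on_hand[A=44 B=30] avail[A=44 B=22] open={R1}
Step 2: reserve R2 A 7 -> on_hand[A=44 B=30] avail[A=37 B=22] open={R1,R2}
Step 3: commit R1 -> on_hand[A=44 B=22] avail[A=37 B=22] open={R2}
Step 4: commit R2 -> on_hand[A=37 B=22] avail[A=37 B=22] open={}
Step 5: reserve R3 B 7 -> on_hand[A=37 B=22] avail[A=37 B=15] open={R3}
Step 6: reserve R4 A 4 -> on_hand[A=37 B=22] avail[A=33 B=15] open={R3,R4}
Step 7: commit R4 -> on_hand[A=33 B=22] avail[A=33 B=15] open={R3}
Step 8: reserve R5 B 9 -> on_hand[A=33 B=22] avail[A=33 B=6] open={R3,R5}
Step 9: commit R5 -> on_hand[A=33 B=13] avail[A=33 B=6] open={R3}
Step 10: reserve R6 A 4 -> on_hand[A=33 B=13] avail[A=29 B=6] open={R3,R6}
Step 11: reserve R7 A 5 -> on_hand[A=33 B=13] avail[A=24 B=6] open={R3,R6,R7}
Step 12: commit R6 -> on_hand[A=29 B=13] avail[A=24 B=6] open={R3,R7}
Step 13: commit R7 -> on_hand[A=24 B=13] avail[A=24 B=6] open={R3}
Step 14: reserve R8 A 8 -> on_hand[A=24 B=13] avail[A=16 B=6] open={R3,R8}
Step 15: reserve R9 A 2 -> on_hand[A=24 B=13] avail[A=14 B=6] open={R3,R8,R9}
Step 16: reserve R10 B 5 -> on_hand[A=24 B=13] avail[A=14 B=1] open={R10,R3,R8,R9}
Step 17: commit R8 -> on_hand[A=16 B=13] avail[A=14 B=1] open={R10,R3,R9}
Step 18: commit R9 -> on_hand[A=14 B=13] avail[A=14 B=1] open={R10,R3}
Step 19: cancel R3 -> on_hand[A=14 B=13] avail[A=14 B=8] open={R10}
Step 20: reserve R11 A 5 -> on_hand[A=14 B=13] avail[A=9 B=8] open={R10,R11}
Step 21: reserve R12 B 6 -> on_hand[A=14 B=13] avail[A=9 B=2] open={R10,R11,R12}
Step 22: commit R11 -> on_hand[A=9 B=13] avail[A=9 B=2] open={R10,R12}
Step 23: reserve R13 A 8 -> on_hand[A=9 B=13] avail[A=1 B=2] open={R10,R12,R13}
Final available[A] = 1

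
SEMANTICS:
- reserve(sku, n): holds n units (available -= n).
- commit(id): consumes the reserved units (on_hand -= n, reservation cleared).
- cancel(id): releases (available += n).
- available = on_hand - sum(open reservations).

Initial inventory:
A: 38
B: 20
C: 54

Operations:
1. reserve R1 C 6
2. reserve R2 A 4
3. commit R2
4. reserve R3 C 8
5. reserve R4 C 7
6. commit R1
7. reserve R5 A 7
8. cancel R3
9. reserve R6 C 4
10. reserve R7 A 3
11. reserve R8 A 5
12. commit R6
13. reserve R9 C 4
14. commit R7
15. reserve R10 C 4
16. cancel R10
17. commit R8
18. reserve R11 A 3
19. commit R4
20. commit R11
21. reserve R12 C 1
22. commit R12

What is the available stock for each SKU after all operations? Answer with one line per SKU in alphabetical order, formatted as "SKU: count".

Answer: A: 16
B: 20
C: 32

Derivation:
Step 1: reserve R1 C 6 -> on_hand[A=38 B=20 C=54] avail[A=38 B=20 C=48] open={R1}
Step 2: reserve R2 A 4 -> on_hand[A=38 B=20 C=54] avail[A=34 B=20 C=48] open={R1,R2}
Step 3: commit R2 -> on_hand[A=34 B=20 C=54] avail[A=34 B=20 C=48] open={R1}
Step 4: reserve R3 C 8 -> on_hand[A=34 B=20 C=54] avail[A=34 B=20 C=40] open={R1,R3}
Step 5: reserve R4 C 7 -> on_hand[A=34 B=20 C=54] avail[A=34 B=20 C=33] open={R1,R3,R4}
Step 6: commit R1 -> on_hand[A=34 B=20 C=48] avail[A=34 B=20 C=33] open={R3,R4}
Step 7: reserve R5 A 7 -> on_hand[A=34 B=20 C=48] avail[A=27 B=20 C=33] open={R3,R4,R5}
Step 8: cancel R3 -> on_hand[A=34 B=20 C=48] avail[A=27 B=20 C=41] open={R4,R5}
Step 9: reserve R6 C 4 -> on_hand[A=34 B=20 C=48] avail[A=27 B=20 C=37] open={R4,R5,R6}
Step 10: reserve R7 A 3 -> on_hand[A=34 B=20 C=48] avail[A=24 B=20 C=37] open={R4,R5,R6,R7}
Step 11: reserve R8 A 5 -> on_hand[A=34 B=20 C=48] avail[A=19 B=20 C=37] open={R4,R5,R6,R7,R8}
Step 12: commit R6 -> on_hand[A=34 B=20 C=44] avail[A=19 B=20 C=37] open={R4,R5,R7,R8}
Step 13: reserve R9 C 4 -> on_hand[A=34 B=20 C=44] avail[A=19 B=20 C=33] open={R4,R5,R7,R8,R9}
Step 14: commit R7 -> on_hand[A=31 B=20 C=44] avail[A=19 B=20 C=33] open={R4,R5,R8,R9}
Step 15: reserve R10 C 4 -> on_hand[A=31 B=20 C=44] avail[A=19 B=20 C=29] open={R10,R4,R5,R8,R9}
Step 16: cancel R10 -> on_hand[A=31 B=20 C=44] avail[A=19 B=20 C=33] open={R4,R5,R8,R9}
Step 17: commit R8 -> on_hand[A=26 B=20 C=44] avail[A=19 B=20 C=33] open={R4,R5,R9}
Step 18: reserve R11 A 3 -> on_hand[A=26 B=20 C=44] avail[A=16 B=20 C=33] open={R11,R4,R5,R9}
Step 19: commit R4 -> on_hand[A=26 B=20 C=37] avail[A=16 B=20 C=33] open={R11,R5,R9}
Step 20: commit R11 -> on_hand[A=23 B=20 C=37] avail[A=16 B=20 C=33] open={R5,R9}
Step 21: reserve R12 C 1 -> on_hand[A=23 B=20 C=37] avail[A=16 B=20 C=32] open={R12,R5,R9}
Step 22: commit R12 -> on_hand[A=23 B=20 C=36] avail[A=16 B=20 C=32] open={R5,R9}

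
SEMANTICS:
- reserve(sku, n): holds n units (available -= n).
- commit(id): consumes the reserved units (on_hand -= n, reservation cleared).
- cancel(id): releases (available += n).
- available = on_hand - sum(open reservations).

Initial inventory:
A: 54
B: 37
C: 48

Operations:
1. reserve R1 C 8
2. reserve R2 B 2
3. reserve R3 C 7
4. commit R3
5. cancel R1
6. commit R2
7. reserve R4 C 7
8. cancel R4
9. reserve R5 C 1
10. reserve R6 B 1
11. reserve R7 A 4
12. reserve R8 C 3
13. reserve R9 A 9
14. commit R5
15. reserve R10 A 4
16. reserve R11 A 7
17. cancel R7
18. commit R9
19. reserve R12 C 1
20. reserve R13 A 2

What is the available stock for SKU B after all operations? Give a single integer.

Step 1: reserve R1 C 8 -> on_hand[A=54 B=37 C=48] avail[A=54 B=37 C=40] open={R1}
Step 2: reserve R2 B 2 -> on_hand[A=54 B=37 C=48] avail[A=54 B=35 C=40] open={R1,R2}
Step 3: reserve R3 C 7 -> on_hand[A=54 B=37 C=48] avail[A=54 B=35 C=33] open={R1,R2,R3}
Step 4: commit R3 -> on_hand[A=54 B=37 C=41] avail[A=54 B=35 C=33] open={R1,R2}
Step 5: cancel R1 -> on_hand[A=54 B=37 C=41] avail[A=54 B=35 C=41] open={R2}
Step 6: commit R2 -> on_hand[A=54 B=35 C=41] avail[A=54 B=35 C=41] open={}
Step 7: reserve R4 C 7 -> on_hand[A=54 B=35 C=41] avail[A=54 B=35 C=34] open={R4}
Step 8: cancel R4 -> on_hand[A=54 B=35 C=41] avail[A=54 B=35 C=41] open={}
Step 9: reserve R5 C 1 -> on_hand[A=54 B=35 C=41] avail[A=54 B=35 C=40] open={R5}
Step 10: reserve R6 B 1 -> on_hand[A=54 B=35 C=41] avail[A=54 B=34 C=40] open={R5,R6}
Step 11: reserve R7 A 4 -> on_hand[A=54 B=35 C=41] avail[A=50 B=34 C=40] open={R5,R6,R7}
Step 12: reserve R8 C 3 -> on_hand[A=54 B=35 C=41] avail[A=50 B=34 C=37] open={R5,R6,R7,R8}
Step 13: reserve R9 A 9 -> on_hand[A=54 B=35 C=41] avail[A=41 B=34 C=37] open={R5,R6,R7,R8,R9}
Step 14: commit R5 -> on_hand[A=54 B=35 C=40] avail[A=41 B=34 C=37] open={R6,R7,R8,R9}
Step 15: reserve R10 A 4 -> on_hand[A=54 B=35 C=40] avail[A=37 B=34 C=37] open={R10,R6,R7,R8,R9}
Step 16: reserve R11 A 7 -> on_hand[A=54 B=35 C=40] avail[A=30 B=34 C=37] open={R10,R11,R6,R7,R8,R9}
Step 17: cancel R7 -> on_hand[A=54 B=35 C=40] avail[A=34 B=34 C=37] open={R10,R11,R6,R8,R9}
Step 18: commit R9 -> on_hand[A=45 B=35 C=40] avail[A=34 B=34 C=37] open={R10,R11,R6,R8}
Step 19: reserve R12 C 1 -> on_hand[A=45 B=35 C=40] avail[A=34 B=34 C=36] open={R10,R11,R12,R6,R8}
Step 20: reserve R13 A 2 -> on_hand[A=45 B=35 C=40] avail[A=32 B=34 C=36] open={R10,R11,R12,R13,R6,R8}
Final available[B] = 34

Answer: 34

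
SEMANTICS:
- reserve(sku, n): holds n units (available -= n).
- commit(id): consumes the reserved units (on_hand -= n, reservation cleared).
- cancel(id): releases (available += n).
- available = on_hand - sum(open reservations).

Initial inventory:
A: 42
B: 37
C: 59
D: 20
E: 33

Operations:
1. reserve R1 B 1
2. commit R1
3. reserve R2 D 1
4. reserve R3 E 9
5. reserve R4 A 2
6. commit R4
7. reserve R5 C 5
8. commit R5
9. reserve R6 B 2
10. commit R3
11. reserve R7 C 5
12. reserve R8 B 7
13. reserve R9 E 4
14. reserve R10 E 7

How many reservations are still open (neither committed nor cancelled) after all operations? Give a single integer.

Answer: 6

Derivation:
Step 1: reserve R1 B 1 -> on_hand[A=42 B=37 C=59 D=20 E=33] avail[A=42 B=36 C=59 D=20 E=33] open={R1}
Step 2: commit R1 -> on_hand[A=42 B=36 C=59 D=20 E=33] avail[A=42 B=36 C=59 D=20 E=33] open={}
Step 3: reserve R2 D 1 -> on_hand[A=42 B=36 C=59 D=20 E=33] avail[A=42 B=36 C=59 D=19 E=33] open={R2}
Step 4: reserve R3 E 9 -> on_hand[A=42 B=36 C=59 D=20 E=33] avail[A=42 B=36 C=59 D=19 E=24] open={R2,R3}
Step 5: reserve R4 A 2 -> on_hand[A=42 B=36 C=59 D=20 E=33] avail[A=40 B=36 C=59 D=19 E=24] open={R2,R3,R4}
Step 6: commit R4 -> on_hand[A=40 B=36 C=59 D=20 E=33] avail[A=40 B=36 C=59 D=19 E=24] open={R2,R3}
Step 7: reserve R5 C 5 -> on_hand[A=40 B=36 C=59 D=20 E=33] avail[A=40 B=36 C=54 D=19 E=24] open={R2,R3,R5}
Step 8: commit R5 -> on_hand[A=40 B=36 C=54 D=20 E=33] avail[A=40 B=36 C=54 D=19 E=24] open={R2,R3}
Step 9: reserve R6 B 2 -> on_hand[A=40 B=36 C=54 D=20 E=33] avail[A=40 B=34 C=54 D=19 E=24] open={R2,R3,R6}
Step 10: commit R3 -> on_hand[A=40 B=36 C=54 D=20 E=24] avail[A=40 B=34 C=54 D=19 E=24] open={R2,R6}
Step 11: reserve R7 C 5 -> on_hand[A=40 B=36 C=54 D=20 E=24] avail[A=40 B=34 C=49 D=19 E=24] open={R2,R6,R7}
Step 12: reserve R8 B 7 -> on_hand[A=40 B=36 C=54 D=20 E=24] avail[A=40 B=27 C=49 D=19 E=24] open={R2,R6,R7,R8}
Step 13: reserve R9 E 4 -> on_hand[A=40 B=36 C=54 D=20 E=24] avail[A=40 B=27 C=49 D=19 E=20] open={R2,R6,R7,R8,R9}
Step 14: reserve R10 E 7 -> on_hand[A=40 B=36 C=54 D=20 E=24] avail[A=40 B=27 C=49 D=19 E=13] open={R10,R2,R6,R7,R8,R9}
Open reservations: ['R10', 'R2', 'R6', 'R7', 'R8', 'R9'] -> 6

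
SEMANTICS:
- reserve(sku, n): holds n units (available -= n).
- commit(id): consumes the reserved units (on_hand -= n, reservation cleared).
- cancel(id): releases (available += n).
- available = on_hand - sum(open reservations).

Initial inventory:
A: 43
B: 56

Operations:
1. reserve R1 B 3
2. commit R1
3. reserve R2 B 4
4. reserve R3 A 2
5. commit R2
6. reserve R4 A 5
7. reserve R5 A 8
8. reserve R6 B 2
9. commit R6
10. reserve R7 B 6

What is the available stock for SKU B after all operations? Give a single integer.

Step 1: reserve R1 B 3 -> on_hand[A=43 B=56] avail[A=43 B=53] open={R1}
Step 2: commit R1 -> on_hand[A=43 B=53] avail[A=43 B=53] open={}
Step 3: reserve R2 B 4 -> on_hand[A=43 B=53] avail[A=43 B=49] open={R2}
Step 4: reserve R3 A 2 -> on_hand[A=43 B=53] avail[A=41 B=49] open={R2,R3}
Step 5: commit R2 -> on_hand[A=43 B=49] avail[A=41 B=49] open={R3}
Step 6: reserve R4 A 5 -> on_hand[A=43 B=49] avail[A=36 B=49] open={R3,R4}
Step 7: reserve R5 A 8 -> on_hand[A=43 B=49] avail[A=28 B=49] open={R3,R4,R5}
Step 8: reserve R6 B 2 -> on_hand[A=43 B=49] avail[A=28 B=47] open={R3,R4,R5,R6}
Step 9: commit R6 -> on_hand[A=43 B=47] avail[A=28 B=47] open={R3,R4,R5}
Step 10: reserve R7 B 6 -> on_hand[A=43 B=47] avail[A=28 B=41] open={R3,R4,R5,R7}
Final available[B] = 41

Answer: 41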